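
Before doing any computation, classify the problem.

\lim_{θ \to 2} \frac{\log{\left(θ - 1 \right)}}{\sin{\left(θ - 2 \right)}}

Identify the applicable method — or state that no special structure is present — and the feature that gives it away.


Diagnosis: l'Hôpital's rule (0/0) — numerator and denominator both vanish at 2 — a genuine 0/0 form, which is exactly when l'Hôpital applies. Known elementary limits would finish this too — the rule just bypasses the case analysis.


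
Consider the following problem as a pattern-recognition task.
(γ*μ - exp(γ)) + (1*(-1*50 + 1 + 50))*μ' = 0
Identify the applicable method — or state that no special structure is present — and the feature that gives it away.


Method: a linear integrating factor — the equation is linear in μ with coefficient γ; multiplying by the integrating factor exp(∫γ) makes the left side a perfect derivative.


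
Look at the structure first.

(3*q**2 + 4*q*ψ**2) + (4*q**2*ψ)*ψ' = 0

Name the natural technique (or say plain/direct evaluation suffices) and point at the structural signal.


Technique: the exact-equation method — take the mixed partials of 3*q**2 + 4*q*ψ**2 and 4*q**2*ψ: they are equal, which certifies an exact differential.


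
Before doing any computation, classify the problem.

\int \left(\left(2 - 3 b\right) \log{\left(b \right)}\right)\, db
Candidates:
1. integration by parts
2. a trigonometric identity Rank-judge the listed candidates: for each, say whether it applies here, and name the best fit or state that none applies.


Technique: integration by parts — logs resist antidifferentiation but differentiate beautifully; pair \log{\left(b \right)} with the polynomial 2 - 3 b via parts.
- integration by parts: yes, a natural case for it.
- a trigonometric identity — there is no trigonometric structure at all — the integrand carries no sine or cosine to rewrite.


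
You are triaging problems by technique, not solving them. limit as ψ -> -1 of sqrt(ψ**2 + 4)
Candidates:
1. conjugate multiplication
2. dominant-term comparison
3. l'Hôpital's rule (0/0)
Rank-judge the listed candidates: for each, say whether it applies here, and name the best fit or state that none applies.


Best approach: no special technique — the expression is continuous at the evaluation point — substitute directly; no indeterminate form appears.
- conjugate multiplication: no difference of divergent radicals appears, so rationalizing has nothing to cancel.
- dominant-term comparison: no dominant-degree comparison decides it.
- l'Hôpital's rule (0/0) — evaluation at the point is determinate, so the rule has nothing to repair.


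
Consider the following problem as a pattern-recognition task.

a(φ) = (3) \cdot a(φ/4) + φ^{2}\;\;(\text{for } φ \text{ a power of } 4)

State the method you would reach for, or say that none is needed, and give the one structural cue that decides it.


Technique: the master substitution — treat m = log base 4 of φ as the new clock: one recursion step advances m by one while φ scales by 4.


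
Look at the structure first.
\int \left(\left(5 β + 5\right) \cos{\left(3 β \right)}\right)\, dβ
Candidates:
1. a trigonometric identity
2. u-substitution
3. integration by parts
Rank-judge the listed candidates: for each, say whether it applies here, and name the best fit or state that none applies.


Verdict: integration by parts — a polynomial factor 5 β + 5 multiplies \cos{\left(3 β \right)}; differentiating 5 β + 5 lowers its degree while \cos{\left(3 β \right)} integrates cleanly, so parts wins.
- a trigonometric identity: there is no trigonometric structure whose rewriting would simplify the integrand.
- u-substitution — no subexpression of the integrand serves as a whole-integral substitution inner — individual terms may offer their own, but none carries its derivative as a factor of the full integrand; a working change of variable would have to be constructed from outside the expression.
- integration by parts — a fit — the right tool for this form.


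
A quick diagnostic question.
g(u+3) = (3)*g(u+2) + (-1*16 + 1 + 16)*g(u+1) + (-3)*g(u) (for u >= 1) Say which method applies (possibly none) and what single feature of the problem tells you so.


Technique: the characteristic-root method — because shifting u leaves the equation's coefficients unchanged, exponential trials reduce it to algebra.


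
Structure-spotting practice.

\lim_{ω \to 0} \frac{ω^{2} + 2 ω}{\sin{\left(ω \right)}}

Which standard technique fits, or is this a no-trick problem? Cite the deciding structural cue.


Technique: l'Hôpital's rule (0/0) — the 0/0 form at 0 is the signature situation for l'Hôpital's rule. One could equally expand both pieces locally and compare leading terms; the rule does that in one stroke.


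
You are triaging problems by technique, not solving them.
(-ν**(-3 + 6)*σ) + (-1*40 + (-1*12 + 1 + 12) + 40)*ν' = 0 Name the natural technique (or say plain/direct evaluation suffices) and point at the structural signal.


Technique: separation of variables — the slope splits multiplicatively: σ carrying all σ-dependence times ν**(-3 + 6) carrying all ν-dependence — separate and integrate.


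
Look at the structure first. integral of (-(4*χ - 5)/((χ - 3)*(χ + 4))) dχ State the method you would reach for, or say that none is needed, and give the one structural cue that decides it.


Verdict: partial fractions — a proper rational integrand whose denominator splits into simpler factors — decompose into partial fractions first.


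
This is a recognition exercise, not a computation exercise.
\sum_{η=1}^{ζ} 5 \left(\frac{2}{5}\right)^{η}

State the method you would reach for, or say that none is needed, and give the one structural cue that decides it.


Verdict: the geometric series formula — term-over-term division gives \frac{2}{5} every time — index-free ratio, geometric sum formula applies.


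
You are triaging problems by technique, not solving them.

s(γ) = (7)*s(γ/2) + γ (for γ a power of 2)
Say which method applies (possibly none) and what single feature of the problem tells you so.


Method: the master substitution — the argument contracts 2-fold per step: reindex γ exponentially and solve the linear recurrence in the new index.


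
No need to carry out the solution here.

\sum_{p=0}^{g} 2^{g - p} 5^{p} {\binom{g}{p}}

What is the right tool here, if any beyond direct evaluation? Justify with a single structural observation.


Diagnosis: the binomial theorem — the binomial coefficients weight matched powers of 5 and 2, which is exactly the expansion of a binomial power.


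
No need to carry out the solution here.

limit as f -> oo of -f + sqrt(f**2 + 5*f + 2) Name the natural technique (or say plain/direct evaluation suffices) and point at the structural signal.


Method: conjugate multiplication — this difference gives up after one conjugate multiplication — the radical structure cancels against its conjugate.


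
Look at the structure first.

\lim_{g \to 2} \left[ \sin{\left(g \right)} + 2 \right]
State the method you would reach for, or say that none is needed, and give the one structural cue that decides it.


Diagnosis: no special technique — the function is continuous at 2; evaluation is itself the limit, no machinery required.


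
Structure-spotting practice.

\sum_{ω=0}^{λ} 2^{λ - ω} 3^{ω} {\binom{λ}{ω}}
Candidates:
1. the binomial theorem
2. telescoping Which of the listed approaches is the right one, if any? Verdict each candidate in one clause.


Technique: the binomial theorem — binomial coefficients against complementary powers of 3 and 2: recognize the binomial expansion and resum.
- the binomial theorem — a fit — the right tool for this form.
- telescoping — neither a shifted-difference shape nor integer-spaced poles are present.


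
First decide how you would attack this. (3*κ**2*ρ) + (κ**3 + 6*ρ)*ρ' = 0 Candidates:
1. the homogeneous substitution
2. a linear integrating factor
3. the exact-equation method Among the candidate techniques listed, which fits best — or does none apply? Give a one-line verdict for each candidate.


Diagnosis: the exact-equation method — check exactness first: here it holds (3*κ**2*ρ, κ**3 + 6*ρ have matching cross partials), so no integrating factor is needed.
- the homogeneous substitution: the slope is not a function of the ratio of the variables alone.
- a linear integrating factor: a nonlinear term in the unknown puts this outside the integrating-factor template.
- the exact-equation method — applies; the problem has the shape this method handles.


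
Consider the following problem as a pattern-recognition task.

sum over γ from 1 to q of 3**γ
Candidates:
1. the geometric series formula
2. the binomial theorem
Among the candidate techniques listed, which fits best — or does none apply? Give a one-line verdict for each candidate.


Method: the geometric series formula — check a ratio of consecutive terms: it is 3, independent of the index, so the geometric formula closes the sum.
- the geometric series formula — applies; the problem has the shape this method handles.
- the binomial theorem — the terms lack the binomial-coefficient-weighted complementary-power pattern of an expansion.


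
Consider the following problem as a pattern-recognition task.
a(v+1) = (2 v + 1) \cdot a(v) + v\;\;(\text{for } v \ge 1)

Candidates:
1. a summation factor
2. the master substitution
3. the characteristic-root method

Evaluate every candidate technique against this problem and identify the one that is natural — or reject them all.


Best approach: a summation factor — an index-dependent multiplier 2 v + 1 rules out characteristic roots; a summation factor converts it to a pure difference.
- a summation factor: applicable, and directly so.
- the master substitution: the recursive argument is a shift of the index, not a fixed fraction of it.
- the characteristic-root method: the coefficients vary with the index, breaking the constant-coefficient structure the method needs.


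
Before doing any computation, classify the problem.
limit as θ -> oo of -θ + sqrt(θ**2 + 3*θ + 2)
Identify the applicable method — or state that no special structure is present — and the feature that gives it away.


Diagnosis: conjugate multiplication — sqrt(θ**2 + 3*θ + 2) and θ both blow up, but their difference is tame once the conjugate rationalizes it.


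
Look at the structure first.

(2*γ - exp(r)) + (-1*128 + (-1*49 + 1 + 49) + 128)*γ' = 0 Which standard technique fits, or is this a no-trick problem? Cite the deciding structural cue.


Technique: a linear integrating factor — γ enters only linearly with coefficient 2; multiply by exp of the integral of 2 and the left side becomes one derivative.


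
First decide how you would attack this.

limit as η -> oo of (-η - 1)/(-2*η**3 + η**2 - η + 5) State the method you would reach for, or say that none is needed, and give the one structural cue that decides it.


Verdict: dominant-term comparison — growth-rate triage: the leading powers of η decide the limit, everything else is noise. l'Hôpital's at-infinity variant applies to the expression viewed as a single quotient; the leading-term comparison is the direct route.


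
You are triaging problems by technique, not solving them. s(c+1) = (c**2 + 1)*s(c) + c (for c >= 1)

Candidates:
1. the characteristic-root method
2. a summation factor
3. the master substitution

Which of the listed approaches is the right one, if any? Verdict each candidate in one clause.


Verdict: a summation factor — because the multiplier c**2 + 1 is index-dependent, divide through by its running product and sum the resulting differences.
- the characteristic-root method: an index-dependent weight blocks the pure exponential ansatz.
- a summation factor: yes, a natural case for it.
- the master substitution — this is shift-type recursion, outside the divide-and-conquer template.


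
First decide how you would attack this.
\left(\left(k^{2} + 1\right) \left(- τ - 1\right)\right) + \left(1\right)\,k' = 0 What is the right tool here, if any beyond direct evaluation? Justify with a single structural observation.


Best approach: separation of variables — one side of the product carries the independent variable, the other the unknown — the textbook separation shape.


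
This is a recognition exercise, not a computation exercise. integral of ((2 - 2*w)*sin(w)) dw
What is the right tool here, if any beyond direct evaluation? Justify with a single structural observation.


Best approach: integration by parts — a polynomial 2 - 2*w against the kernel sin(w) is the signature bounded-ladder case for integration by parts.


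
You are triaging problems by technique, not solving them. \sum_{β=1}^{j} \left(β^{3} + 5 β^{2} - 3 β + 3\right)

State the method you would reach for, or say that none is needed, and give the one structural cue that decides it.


Technique: no special technique — the summand is a plain polynomial in β (expanding first if it arrives factored); standard power-sum formulas evaluate it term by term.


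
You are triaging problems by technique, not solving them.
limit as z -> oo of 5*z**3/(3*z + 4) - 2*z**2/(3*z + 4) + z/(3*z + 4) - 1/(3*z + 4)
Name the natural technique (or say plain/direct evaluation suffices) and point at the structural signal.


Best approach: dominant-term comparison — growth-rate triage: the leading powers of z decide the limit, everything else is noise. Differentiating the expression as a single quotient would eventually settle it as well; matching dominant growth settles it immediately.


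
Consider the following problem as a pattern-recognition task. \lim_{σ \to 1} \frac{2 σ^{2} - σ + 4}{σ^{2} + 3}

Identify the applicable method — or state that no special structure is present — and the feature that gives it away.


Method: no special technique — the expression is continuous at 1 — substitute and evaluate; no indeterminate form appears.


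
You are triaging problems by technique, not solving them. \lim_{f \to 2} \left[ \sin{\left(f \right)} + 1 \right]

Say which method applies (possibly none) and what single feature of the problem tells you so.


Diagnosis: no special technique — no denominator vanishes and nothing blows up at 2: direct substitution is the whole computation.


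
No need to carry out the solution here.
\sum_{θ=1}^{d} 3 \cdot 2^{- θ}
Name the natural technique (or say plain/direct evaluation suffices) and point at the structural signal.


Verdict: the geometric series formula — consecutive terms stand in a fixed index-free ratio — the geometric sum formula closes it.


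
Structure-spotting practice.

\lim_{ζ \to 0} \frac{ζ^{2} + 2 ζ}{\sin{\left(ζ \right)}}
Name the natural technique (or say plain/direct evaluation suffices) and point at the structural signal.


Verdict: l'Hôpital's rule (0/0) — the 0/0 form at 0 is the signature situation for l'Hôpital's rule. A local series expansion at the point resolves it as well; the rule is the packaged version of that step.


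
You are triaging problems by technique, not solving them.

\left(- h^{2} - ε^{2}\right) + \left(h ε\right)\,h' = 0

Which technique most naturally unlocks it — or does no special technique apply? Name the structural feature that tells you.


Method: the homogeneous substitution — the slope's numerator and denominator share total degree; set v = h/ε and the equation drops to separable form. Rearranged, this also fits the Bernoulli template directly; the homogeneous substitution reads the structure without the rearrangement.


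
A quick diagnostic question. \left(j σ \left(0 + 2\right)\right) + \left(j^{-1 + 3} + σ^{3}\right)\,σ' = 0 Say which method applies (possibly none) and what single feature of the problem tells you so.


Method: the exact-equation method — equality of cross partials is the green light — assemble the potential function term by term.


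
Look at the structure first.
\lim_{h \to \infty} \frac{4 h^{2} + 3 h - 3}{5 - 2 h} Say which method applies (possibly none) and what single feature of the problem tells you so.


Best approach: dominant-term comparison — divide through by the highest power of h; every lower-order term dies and the dominant terms decide the limit. As a single quotient, the ∞/∞ shape would yield to repeated differentiation as well — the growth comparison gets there in one look.


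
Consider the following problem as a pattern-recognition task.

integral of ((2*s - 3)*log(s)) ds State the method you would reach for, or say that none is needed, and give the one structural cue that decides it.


Method: integration by parts — log(s) is the classic u in parts — its derivative is a plain reciprocal while 2*s - 3 absorbs the dv role.


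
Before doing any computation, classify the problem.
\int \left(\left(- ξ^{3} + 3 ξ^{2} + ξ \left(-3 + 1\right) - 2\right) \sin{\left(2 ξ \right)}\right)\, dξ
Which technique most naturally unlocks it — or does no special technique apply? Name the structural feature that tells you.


Best approach: integration by parts — a polynomial factor (- ξ^{3} + 3 ξ^{2} + ξ \left(-3 + 1\right) - 2) multiplies \sin{\left(2 ξ \right)}; differentiating (- ξ^{3} + 3 ξ^{2} + ξ \left(-3 + 1\right) - 2) lowers its degree while \sin{\left(2 ξ \right)} integrates cleanly, so parts wins.


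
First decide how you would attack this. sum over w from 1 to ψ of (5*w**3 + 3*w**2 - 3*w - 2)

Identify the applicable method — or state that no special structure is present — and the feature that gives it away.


Technique: no special technique — recognize the absence of structure: constant-multiple powers of w summed plainly, no special method required.


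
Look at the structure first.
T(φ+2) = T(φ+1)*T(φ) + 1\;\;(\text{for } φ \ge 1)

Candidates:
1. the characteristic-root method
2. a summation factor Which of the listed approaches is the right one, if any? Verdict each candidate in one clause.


Best approach: no special technique — a nonlinear dependence on earlier terms breaks linearity, and with it every superposition-based closed form.
- the characteristic-root method: nonlinearity rules out exponential-mode superposition from the start.
- a summation factor: no summation factor applies — the rule is not linear in the sequence values.


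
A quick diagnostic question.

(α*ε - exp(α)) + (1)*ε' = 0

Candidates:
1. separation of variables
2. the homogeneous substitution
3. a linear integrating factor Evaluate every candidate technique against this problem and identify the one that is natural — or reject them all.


Verdict: a linear integrating factor — first power of ε, nonzero forcing: the integrating-factor recipe applies verbatim with p = α.
- separation of variables — the two dependences do not factor apart.
- the homogeneous substitution — solved for the derivative, the right side changes under joint scaling of the two variables.
- a linear integrating factor — applies; the problem has the shape this method handles.


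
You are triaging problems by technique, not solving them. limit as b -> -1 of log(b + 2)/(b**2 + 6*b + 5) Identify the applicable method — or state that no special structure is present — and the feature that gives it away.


Diagnosis: l'Hôpital's rule (0/0) — substituting -1 gives 0 over 0; differentiate top and bottom once and re-evaluate. One could equally expand both pieces locally and compare leading terms; the rule does that in one stroke.


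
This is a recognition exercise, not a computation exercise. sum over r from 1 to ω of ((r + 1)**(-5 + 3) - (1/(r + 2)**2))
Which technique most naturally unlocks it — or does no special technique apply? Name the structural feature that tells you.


Verdict: telescoping — the piece each term subtracts is (r + 1)**(-5 + 3) advanced by one index, and it reappears with a plus sign leading the following term — the sum collapses to its boundary terms.


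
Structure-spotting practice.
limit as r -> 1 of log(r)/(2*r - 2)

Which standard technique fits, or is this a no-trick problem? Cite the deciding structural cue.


Diagnosis: l'Hôpital's rule (0/0) — the 0/0 form at 1 is the signature situation for l'Hôpital's rule. The standard small-argument limits would also carry it; the rule is the systematic route.


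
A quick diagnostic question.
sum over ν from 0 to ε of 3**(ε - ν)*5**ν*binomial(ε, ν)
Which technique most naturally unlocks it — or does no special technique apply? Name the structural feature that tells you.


Method: the binomial theorem — the summand is term ν of a binomial expansion in 5 and 3; the whole sum is a single power.


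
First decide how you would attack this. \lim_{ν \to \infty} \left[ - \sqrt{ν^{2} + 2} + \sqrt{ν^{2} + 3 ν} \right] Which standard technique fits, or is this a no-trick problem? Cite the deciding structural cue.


Diagnosis: conjugate multiplication — the difference \sqrt{ν^{2} + 3 ν} - \sqrt{ν^{2} + 2} is an ∞ − ∞ stalemate; its conjugate partner breaks the tie.


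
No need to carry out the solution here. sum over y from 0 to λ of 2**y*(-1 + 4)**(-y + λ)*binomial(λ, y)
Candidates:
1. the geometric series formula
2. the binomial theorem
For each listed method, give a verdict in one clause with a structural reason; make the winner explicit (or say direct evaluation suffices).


Diagnosis: the binomial theorem — terms weighting binomial(λ, y) against matched powers of 2 and (-1 + 4) reassemble into (2 + (-1 + 4))^λ by the binomial theorem.
- the geometric series formula: consecutive terms are not related by a fixed multiplier.
- the binomial theorem: applies; the problem has the shape this method handles.


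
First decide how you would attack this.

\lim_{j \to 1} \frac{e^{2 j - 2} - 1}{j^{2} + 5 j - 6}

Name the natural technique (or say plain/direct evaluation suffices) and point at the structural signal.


Best approach: l'Hôpital's rule (0/0) — plug in 1: top and bottom both hit zero, so differentiate each and retry. The standard small-argument limits would also carry it; the rule is the systematic route.


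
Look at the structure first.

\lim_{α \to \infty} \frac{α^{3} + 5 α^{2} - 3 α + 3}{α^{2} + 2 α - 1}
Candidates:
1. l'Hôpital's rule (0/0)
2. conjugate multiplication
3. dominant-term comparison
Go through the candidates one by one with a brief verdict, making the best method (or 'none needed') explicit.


Technique: dominant-term comparison — growth-rate triage: the leading powers of α decide the limit, everything else is noise.
- l'Hôpital's rule (0/0) — as a single quotient the expression runs to ∞/∞ at the limit point — an at-infinity form of the rule would apply, though the leading-growth comparison is the direct reading.
- conjugate multiplication — no difference of divergent radicals appears, so rationalizing has nothing to cancel.
- dominant-term comparison — yes — fits the structure here.


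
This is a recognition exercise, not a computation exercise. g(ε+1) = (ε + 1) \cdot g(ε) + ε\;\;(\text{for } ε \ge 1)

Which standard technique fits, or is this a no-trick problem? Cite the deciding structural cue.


Method: a summation factor — the coefficient ε + 1 drifts with the index, so no fixed root exists; normalizing by the cumulative product telescopes it.


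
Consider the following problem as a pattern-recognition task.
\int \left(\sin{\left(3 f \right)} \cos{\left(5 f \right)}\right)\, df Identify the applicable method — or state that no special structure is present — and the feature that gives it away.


Diagnosis: a trigonometric identity — \sin{\left(3 f \right)} \cos{\left(5 f \right)} mixes two frequencies; the product-to-sum identity splits it into single-frequency sinusoids.


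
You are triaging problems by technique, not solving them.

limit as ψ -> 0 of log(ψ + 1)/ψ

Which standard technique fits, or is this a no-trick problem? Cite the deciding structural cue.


Verdict: l'Hôpital's rule (0/0) — the 0/0 form at 0 is the signature situation for l'Hôpital's rule. The standard small-argument limits would also carry it; the rule is the systematic route.


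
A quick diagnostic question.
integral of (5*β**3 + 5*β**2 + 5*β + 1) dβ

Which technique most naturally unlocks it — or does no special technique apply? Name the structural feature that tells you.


Technique: no special technique — every term is a constant multiple of a power of β; term-wise power-rule integration needs no preliminary transformation.


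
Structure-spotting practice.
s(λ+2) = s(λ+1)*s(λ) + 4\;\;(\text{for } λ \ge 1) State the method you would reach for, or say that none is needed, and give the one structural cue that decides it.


Best approach: no special technique — no ansatz, no master substitution, no summation factor survives the nonlinearity here.


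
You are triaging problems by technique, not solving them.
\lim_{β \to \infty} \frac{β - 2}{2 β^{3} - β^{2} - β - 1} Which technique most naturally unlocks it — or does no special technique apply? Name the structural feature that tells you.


Best approach: dominant-term comparison — as β grows, only the highest-degree terms matter — compare leading terms and read the limit off. Viewed as a single quotient this is an ∞/∞ form — an at-infinity application of l'Hôpital's rule would also resolve it; comparing leading growth reads the answer without differentiating.


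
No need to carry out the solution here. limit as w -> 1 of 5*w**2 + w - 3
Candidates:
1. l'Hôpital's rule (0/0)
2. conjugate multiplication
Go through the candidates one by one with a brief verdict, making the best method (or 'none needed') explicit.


Verdict: no special technique — no zero denominators, no indeterminate clash at 1 — substitute and read off the value.
- l'Hôpital's rule (0/0) — substituting the point gives a finite value outright — there is no indeterminate clash to repair.
- conjugate multiplication — multiplying by a conjugate would not remove any indeterminacy here.


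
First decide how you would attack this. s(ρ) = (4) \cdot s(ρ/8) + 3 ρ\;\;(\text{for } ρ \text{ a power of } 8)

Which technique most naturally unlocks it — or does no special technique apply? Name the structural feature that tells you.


Technique: the master substitution — the argument shrinks by the factor 8, so measure the index on a logarithmic scale and the recursion becomes a shift.


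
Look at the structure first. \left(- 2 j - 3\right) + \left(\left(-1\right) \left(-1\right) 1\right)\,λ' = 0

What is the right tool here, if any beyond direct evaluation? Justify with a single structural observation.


Technique: no special technique — with λ absent the equation is not coupled at all: direct integration in j.


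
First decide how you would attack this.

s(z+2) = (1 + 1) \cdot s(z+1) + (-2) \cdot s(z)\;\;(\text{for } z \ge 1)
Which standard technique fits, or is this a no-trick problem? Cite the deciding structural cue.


Technique: the characteristic-root method — linear, homogeneous, constant coefficients: solutions of the form r^z exist — find the roots of the characteristic polynomial.


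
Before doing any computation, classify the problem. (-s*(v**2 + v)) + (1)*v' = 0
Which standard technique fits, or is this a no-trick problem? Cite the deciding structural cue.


Best approach: separation of variables — solved for the derivative, the right side splits multiplicatively into a function of each variable alone — divide and integrate each side. This doubles as a Bernoulli equation in the unknown as written; dividing and integrating works on it directly.


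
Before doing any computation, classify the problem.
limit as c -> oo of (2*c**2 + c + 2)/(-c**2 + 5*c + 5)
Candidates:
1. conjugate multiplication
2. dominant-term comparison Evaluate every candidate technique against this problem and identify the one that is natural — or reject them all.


Method: dominant-term comparison — as c grows, only the highest-degree terms matter — compare leading terms and read the limit off.
- conjugate multiplication — no divergent radical difference is present for a conjugate pair to cancel.
- dominant-term comparison: yes, a natural case for it.


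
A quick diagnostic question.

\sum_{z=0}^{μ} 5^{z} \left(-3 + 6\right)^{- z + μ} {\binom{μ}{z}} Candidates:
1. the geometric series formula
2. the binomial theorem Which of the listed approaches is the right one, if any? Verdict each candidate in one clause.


Diagnosis: the binomial theorem — binomial coefficients against complementary powers of 5 and (-3 + 6): recognize the binomial expansion and resum.
- the geometric series formula — dividing successive terms gives an index-dependent quantity, not a constant.
- the binomial theorem: a fit — the right tool for this form.


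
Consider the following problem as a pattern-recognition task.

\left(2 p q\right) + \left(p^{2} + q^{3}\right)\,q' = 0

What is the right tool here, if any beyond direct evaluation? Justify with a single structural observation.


Diagnosis: the exact-equation method — 2 p q and p^{2} + q^{3} pass the exactness check on the nose, so no integrating factor in p or q is needed at all.


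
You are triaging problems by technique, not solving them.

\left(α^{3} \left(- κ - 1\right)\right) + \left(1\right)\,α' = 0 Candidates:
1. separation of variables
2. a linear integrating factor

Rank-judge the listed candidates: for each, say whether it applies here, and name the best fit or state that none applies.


Diagnosis: separation of variables — solved for the derivative, the right side splits multiplicatively into a function of each variable alone — divide and integrate each side.
- separation of variables: applies; the problem has the shape this method handles.
- a linear integrating factor: a nonlinear term in the unknown puts this outside the integrating-factor template.


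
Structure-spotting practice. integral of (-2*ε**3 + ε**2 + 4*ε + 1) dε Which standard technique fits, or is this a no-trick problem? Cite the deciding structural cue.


Best approach: no special technique — a term-by-term power-rule job in ε; no substitution or rearrangement earns its keep here.


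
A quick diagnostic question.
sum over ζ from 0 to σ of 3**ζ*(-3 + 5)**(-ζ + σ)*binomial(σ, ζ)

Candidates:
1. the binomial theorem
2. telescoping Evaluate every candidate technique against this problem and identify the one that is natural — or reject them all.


Best approach: the binomial theorem — terms weighting binomial(σ, ζ) against matched powers of 3 and (-3 + 5) reassemble into (3 + (-3 + 5))^σ by the binomial theorem.
- the binomial theorem — yes — fits the structure here.
- telescoping: the summand is not presented as a shifted difference — a telescoping rewrite may exist, but the displayed structure does not offer one.


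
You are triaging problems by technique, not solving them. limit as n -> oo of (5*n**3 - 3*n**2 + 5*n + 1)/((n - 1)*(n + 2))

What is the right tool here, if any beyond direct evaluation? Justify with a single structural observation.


Verdict: dominant-term comparison — growth-rate triage: the leading powers of n decide the limit, everything else is noise. As a single quotient, the ∞/∞ shape would yield to repeated differentiation as well — the growth comparison gets there in one look.


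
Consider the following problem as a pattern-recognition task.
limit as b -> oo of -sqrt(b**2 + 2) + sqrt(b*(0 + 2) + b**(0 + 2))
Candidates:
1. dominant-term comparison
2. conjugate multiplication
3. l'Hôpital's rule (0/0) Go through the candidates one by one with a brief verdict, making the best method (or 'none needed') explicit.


Method: conjugate multiplication — sqrt(b*(0 + 2) + b**(0 + 2)) and sqrt(b**2 + 2) both blow up, but their difference is tame once the conjugate rationalizes it.
- dominant-term comparison — this is not a rational comparison of growth rates at infinity.
- conjugate multiplication: yes — fits the structure here.
- l'Hôpital's rule (0/0): substitution produces ∞ − ∞ rather than a vanishing quotient; the rule needs a 0/0 ratio to act on.


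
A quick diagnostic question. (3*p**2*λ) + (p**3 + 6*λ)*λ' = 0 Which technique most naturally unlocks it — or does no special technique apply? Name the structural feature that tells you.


Technique: the exact-equation method — equality of cross partials is the green light — assemble the potential function term by term.


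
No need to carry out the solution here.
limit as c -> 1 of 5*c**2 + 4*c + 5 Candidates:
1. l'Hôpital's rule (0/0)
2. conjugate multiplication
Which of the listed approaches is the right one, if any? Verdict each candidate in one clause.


Method: no special technique — no zero denominators, no indeterminate clash at 1 — substitute and read off the value.
- l'Hôpital's rule (0/0): evaluation at the point is determinate, so the rule has nothing to repair.
- conjugate multiplication: no divergent radical difference is present for a conjugate pair to cancel.


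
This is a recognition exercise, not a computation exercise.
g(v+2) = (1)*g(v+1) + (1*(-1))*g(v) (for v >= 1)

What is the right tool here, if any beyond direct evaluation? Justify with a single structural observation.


Verdict: the characteristic-root method — constant coefficients and linearity mean the ansatz r^v reduces it to solving the characteristic polynomial.


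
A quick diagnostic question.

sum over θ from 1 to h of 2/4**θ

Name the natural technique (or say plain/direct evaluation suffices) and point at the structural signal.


Verdict: the geometric series formula — consecutive terms stand in a fixed index-free ratio — the geometric sum formula closes it.


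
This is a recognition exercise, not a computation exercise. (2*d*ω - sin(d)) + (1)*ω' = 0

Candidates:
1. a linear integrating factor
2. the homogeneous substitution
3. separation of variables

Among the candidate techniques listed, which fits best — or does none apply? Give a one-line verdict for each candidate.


Method: a linear integrating factor — arrange it as ω' + 2*d·ω = (the forcing term) and the integrating factor does the rest.
- a linear integrating factor — yes — fits the structure here.
- the homogeneous substitution — solved for the derivative, the right side changes under joint scaling of the two variables.
- separation of variables — no division isolates the independent variable from the unknown.


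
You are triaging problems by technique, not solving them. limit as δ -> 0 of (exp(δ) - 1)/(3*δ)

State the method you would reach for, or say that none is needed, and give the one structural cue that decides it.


Method: l'Hôpital's rule (0/0) — numerator and denominator both vanish at 0 — a genuine 0/0 form, which is exactly when l'Hôpital applies. The standard small-argument limits would also carry it; the rule is the systematic route.


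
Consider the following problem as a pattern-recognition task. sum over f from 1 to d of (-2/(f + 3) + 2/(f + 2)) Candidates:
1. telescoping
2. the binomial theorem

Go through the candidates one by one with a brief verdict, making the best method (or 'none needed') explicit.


Verdict: telescoping — write out three consecutive terms and watch the interior cancel: the advanced copy one term subtracts reappears as the very next term's leading piece, pair after pair.
- telescoping — yes — fits the structure here.
- the binomial theorem: no binomial coefficients pair up with complementary powers here.


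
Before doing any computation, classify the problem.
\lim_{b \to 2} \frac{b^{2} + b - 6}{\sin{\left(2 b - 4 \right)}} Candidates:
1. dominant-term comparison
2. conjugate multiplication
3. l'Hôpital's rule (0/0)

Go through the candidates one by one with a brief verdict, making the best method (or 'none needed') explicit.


Technique: l'Hôpital's rule (0/0) — plug in 2: top and bottom both hit zero, so differentiate each and retry. One could equally expand both pieces locally and compare leading terms; the rule does that in one stroke.
- dominant-term comparison: this limit is not decided by comparing polynomial growth at infinity.
- conjugate multiplication: there are no radicals in tension whose conjugate would simplify matters.
- l'Hôpital's rule (0/0): yes — fits the structure here.


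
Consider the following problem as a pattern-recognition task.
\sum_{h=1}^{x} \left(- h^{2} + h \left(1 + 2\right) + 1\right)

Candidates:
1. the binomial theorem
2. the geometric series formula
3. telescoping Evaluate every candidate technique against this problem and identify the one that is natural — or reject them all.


Technique: no special technique — nothing telescopes and nothing is geometric; polynomial terms in h sum term by term.
- the binomial theorem: no binomial coefficients pair with matched powers.
- the geometric series formula — consecutive terms are not related by a fixed multiplier.
- telescoping: neither a shifted-difference shape nor integer-spaced poles are present.


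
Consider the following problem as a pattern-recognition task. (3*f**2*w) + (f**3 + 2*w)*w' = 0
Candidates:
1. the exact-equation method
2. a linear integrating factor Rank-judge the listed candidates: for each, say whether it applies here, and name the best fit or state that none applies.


Diagnosis: the exact-equation method — check exactness first: here it holds (3*f**2*w, f**3 + 2*w have matching cross partials), so no integrating factor is needed.
- the exact-equation method — yes — fits the structure here.
- a linear integrating factor — a nonlinear term in the unknown puts this outside the integrating-factor template.


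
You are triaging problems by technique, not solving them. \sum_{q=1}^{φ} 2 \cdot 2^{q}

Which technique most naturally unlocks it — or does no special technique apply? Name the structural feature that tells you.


Technique: the geometric series formula — the ratio of consecutive terms is the constant 2, independent of the index — a geometric sum.


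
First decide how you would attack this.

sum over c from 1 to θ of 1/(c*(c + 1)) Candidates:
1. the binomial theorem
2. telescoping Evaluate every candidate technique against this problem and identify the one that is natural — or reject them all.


Method: telescoping — 1/(c*(c + 1)) hides a difference of shifted reciprocals — decompose it and the middle of the sum vanishes.
- the binomial theorem — the terms do not reassemble into a binomial power.
- telescoping: applicable, and directly so.


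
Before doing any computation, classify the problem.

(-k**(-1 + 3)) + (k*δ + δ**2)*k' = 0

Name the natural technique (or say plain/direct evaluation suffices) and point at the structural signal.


Diagnosis: the homogeneous substitution — the slope's numerator and denominator have matching total degree, so it depends only on k/δ and the ratio substitution collapses it. Rewriting — with the variables' roles exchanged where the shape demands it — would expose a Bernoulli structure too; the homogeneous substitution simply reads the degrees directly.


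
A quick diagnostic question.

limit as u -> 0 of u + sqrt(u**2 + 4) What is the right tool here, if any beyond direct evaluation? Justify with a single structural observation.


Technique: no special technique — no denominator vanishes and nothing blows up at 0: direct substitution is the whole computation.


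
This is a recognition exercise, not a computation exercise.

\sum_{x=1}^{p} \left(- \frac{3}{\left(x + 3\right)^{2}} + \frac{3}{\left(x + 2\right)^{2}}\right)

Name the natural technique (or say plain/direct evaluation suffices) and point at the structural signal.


Verdict: telescoping — the summand is built as \frac{3}{\left(x + 2\right)^{2}} minus its own successor — adjacent terms annihilate down the line.
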